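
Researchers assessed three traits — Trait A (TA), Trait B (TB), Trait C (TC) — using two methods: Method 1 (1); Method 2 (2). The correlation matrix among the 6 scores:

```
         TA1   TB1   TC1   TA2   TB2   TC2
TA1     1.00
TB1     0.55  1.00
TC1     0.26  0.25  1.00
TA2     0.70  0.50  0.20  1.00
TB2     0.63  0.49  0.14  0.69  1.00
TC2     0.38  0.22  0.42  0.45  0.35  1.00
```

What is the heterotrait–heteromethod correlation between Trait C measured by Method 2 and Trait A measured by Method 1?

0.38

Different traits and methods: r(TC2, TA1) = 0.38.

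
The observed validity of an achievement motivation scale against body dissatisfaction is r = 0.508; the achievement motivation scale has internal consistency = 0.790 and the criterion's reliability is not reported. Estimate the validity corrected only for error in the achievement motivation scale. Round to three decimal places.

0.572

Single correction: r_c = r_obs / √r_xx = 0.508 / √0.790 = 0.508 / 0.8888 ≈ 0.572.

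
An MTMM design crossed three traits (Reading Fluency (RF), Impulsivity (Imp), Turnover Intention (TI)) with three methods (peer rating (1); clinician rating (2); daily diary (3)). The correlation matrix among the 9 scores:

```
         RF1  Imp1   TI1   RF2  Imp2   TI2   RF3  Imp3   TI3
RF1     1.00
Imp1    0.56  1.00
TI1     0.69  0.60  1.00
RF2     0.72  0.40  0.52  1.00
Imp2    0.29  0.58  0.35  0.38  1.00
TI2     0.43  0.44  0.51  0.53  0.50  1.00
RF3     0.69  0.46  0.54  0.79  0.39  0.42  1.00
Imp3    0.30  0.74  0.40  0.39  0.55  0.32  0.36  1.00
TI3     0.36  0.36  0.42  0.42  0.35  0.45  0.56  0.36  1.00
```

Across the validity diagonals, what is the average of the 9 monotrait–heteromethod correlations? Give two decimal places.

Convergent values: 0.72, 0.69, 0.79, 0.58, 0.74, 0.55, 0.51, 0.42, 0.45; mean = 5.45/9 = 0.61.

0.61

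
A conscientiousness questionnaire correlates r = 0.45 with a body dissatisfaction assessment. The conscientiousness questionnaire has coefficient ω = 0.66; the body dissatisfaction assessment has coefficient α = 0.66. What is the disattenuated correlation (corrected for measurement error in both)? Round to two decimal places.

0.68

r_true = r_obs / √(r_xx · r_yy) = 0.45 / √(0.66 × 0.66) = 0.45 / √0.4356 = 0.45 / 0.6600 ≈ 0.68.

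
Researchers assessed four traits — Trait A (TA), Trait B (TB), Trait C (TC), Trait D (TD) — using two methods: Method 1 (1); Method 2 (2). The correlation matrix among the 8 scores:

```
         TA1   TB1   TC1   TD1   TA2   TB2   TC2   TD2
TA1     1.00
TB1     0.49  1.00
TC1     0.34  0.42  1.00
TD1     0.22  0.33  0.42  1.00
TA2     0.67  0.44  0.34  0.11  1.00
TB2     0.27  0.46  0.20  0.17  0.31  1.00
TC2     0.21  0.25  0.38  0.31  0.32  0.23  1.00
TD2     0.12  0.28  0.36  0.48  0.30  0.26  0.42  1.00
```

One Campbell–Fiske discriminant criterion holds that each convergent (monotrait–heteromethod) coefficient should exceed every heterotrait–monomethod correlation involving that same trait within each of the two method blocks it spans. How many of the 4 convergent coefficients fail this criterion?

2

Checking each validity diagonal entry against its comparison values:
TA (methods 1·2): 0.67 vs {0.49, 0.31, 0.34, 0.32, 0.22, 0.30} → pass.
TB (methods 1·2): 0.46 vs {0.49, 0.31, 0.42, 0.23, 0.33, 0.26} → fail.
TC (methods 1·2): 0.38 vs {0.34, 0.32, 0.42, 0.23, 0.42, 0.42} → fail.
TD (methods 1·2): 0.48 vs {0.22, 0.30, 0.33, 0.26, 0.42, 0.42} → pass.
2 of 4 fail.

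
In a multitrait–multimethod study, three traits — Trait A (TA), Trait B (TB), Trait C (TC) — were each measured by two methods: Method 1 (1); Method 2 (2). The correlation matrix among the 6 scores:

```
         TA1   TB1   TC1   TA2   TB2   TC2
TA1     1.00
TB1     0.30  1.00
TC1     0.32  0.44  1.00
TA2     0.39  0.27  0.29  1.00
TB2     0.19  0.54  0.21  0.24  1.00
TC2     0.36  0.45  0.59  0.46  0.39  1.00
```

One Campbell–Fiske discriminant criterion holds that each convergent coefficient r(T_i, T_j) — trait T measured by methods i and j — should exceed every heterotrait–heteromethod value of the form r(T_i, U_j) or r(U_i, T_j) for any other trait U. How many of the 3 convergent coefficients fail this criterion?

0

Checking each validity diagonal entry against its comparison values:
TA (methods 1·2): 0.39 vs {0.19, 0.27, 0.36, 0.29} → pass.
TB (methods 1·2): 0.54 vs {0.27, 0.19, 0.45, 0.21} → pass.
TC (methods 1·2): 0.59 vs {0.29, 0.36, 0.21, 0.45} → pass.
0 of 3 fail.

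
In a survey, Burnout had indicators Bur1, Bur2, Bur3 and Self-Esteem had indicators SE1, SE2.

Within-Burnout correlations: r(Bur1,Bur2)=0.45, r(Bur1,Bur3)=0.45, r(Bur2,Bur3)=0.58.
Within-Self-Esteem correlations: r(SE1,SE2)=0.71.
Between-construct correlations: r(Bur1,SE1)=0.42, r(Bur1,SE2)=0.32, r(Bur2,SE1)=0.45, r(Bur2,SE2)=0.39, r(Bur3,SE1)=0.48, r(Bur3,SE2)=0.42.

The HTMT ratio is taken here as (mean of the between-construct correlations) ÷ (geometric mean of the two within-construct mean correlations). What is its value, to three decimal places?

Mean between = 2.48/6 = 0.4133.
Mean within-Bur = 1.48/3 = 0.4933; mean within-SE = 0.71/1 = 0.7100.
Geometric mean = √(0.4933 × 0.7100) = 0.5918.
HTMT = 0.4133 / 0.5918 = 0.698.

0.698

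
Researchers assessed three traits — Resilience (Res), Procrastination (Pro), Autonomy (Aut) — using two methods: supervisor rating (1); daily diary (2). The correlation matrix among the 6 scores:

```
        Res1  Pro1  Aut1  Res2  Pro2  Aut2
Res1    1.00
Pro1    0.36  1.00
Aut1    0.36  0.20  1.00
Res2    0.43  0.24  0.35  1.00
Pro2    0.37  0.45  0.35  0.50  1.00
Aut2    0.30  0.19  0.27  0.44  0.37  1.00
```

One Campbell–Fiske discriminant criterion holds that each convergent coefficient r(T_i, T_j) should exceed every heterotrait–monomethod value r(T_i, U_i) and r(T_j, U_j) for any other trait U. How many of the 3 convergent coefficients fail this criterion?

3

Each convergent coefficient versus the relevant comparison correlations:
Res (methods 1·2): 0.43 vs {0.36, 0.50, 0.36, 0.44} → fail.
Pro (methods 1·2): 0.45 vs {0.36, 0.50, 0.20, 0.37} → fail.
Aut (methods 1·2): 0.27 vs {0.36, 0.44, 0.20, 0.37} → fail.
3 of 3 fail.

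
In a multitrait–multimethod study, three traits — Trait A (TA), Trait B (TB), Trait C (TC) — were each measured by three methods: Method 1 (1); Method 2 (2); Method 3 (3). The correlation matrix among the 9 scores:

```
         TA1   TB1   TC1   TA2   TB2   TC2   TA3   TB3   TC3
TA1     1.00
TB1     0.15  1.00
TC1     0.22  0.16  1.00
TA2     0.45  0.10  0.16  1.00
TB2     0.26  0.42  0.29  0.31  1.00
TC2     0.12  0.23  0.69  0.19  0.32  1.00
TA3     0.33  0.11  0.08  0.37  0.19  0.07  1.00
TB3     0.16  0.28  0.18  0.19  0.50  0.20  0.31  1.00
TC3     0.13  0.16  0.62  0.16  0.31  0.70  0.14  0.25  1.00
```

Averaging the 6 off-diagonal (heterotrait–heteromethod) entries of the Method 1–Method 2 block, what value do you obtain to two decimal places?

0.19

HTHM values (method 1 × method 2): 0.26, 0.12, 0.10, 0.23, 0.16, 0.29; mean = 1.16/6 = 0.19.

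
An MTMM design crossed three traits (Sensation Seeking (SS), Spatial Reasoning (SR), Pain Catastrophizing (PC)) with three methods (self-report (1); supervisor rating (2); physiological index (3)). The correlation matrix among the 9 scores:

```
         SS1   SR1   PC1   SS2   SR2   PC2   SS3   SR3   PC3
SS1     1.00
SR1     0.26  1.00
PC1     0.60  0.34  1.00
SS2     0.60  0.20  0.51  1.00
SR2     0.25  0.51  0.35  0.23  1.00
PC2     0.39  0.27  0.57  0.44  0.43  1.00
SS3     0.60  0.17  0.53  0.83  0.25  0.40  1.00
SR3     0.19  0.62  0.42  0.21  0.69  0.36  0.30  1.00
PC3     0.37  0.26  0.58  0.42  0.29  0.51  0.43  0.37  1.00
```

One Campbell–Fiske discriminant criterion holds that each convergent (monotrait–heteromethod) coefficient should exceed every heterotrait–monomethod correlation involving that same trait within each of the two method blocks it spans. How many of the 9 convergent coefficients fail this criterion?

Convergent coefficients and their comparison sets:
SS (methods 1·2): 0.60 vs {0.26, 0.23, 0.60, 0.44} → fail.
SS (methods 1·3): 0.60 vs {0.26, 0.30, 0.60, 0.43} → fail.
SS (methods 2·3): 0.83 vs {0.23, 0.30, 0.44, 0.43} → pass.
SR (methods 1·2): 0.51 vs {0.26, 0.23, 0.34, 0.43} → pass.
SR (methods 1·3): 0.62 vs {0.26, 0.30, 0.34, 0.37} → pass.
SR (methods 2·3): 0.69 vs {0.23, 0.30, 0.43, 0.37} → pass.
PC (methods 1·2): 0.57 vs {0.60, 0.44, 0.34, 0.43} → fail.
PC (methods 1·3): 0.58 vs {0.60, 0.43, 0.34, 0.37} → fail.
PC (methods 2·3): 0.51 vs {0.44, 0.43, 0.43, 0.37} → pass.
4 of 9 fail.

4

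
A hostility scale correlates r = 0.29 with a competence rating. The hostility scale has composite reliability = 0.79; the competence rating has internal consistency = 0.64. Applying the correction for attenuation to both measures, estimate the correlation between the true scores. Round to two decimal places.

0.41

r_true = r_obs / √(r_xx · r_yy) = 0.29 / √(0.79 × 0.64) = 0.29 / √0.5056 = 0.29 / 0.7111 ≈ 0.41.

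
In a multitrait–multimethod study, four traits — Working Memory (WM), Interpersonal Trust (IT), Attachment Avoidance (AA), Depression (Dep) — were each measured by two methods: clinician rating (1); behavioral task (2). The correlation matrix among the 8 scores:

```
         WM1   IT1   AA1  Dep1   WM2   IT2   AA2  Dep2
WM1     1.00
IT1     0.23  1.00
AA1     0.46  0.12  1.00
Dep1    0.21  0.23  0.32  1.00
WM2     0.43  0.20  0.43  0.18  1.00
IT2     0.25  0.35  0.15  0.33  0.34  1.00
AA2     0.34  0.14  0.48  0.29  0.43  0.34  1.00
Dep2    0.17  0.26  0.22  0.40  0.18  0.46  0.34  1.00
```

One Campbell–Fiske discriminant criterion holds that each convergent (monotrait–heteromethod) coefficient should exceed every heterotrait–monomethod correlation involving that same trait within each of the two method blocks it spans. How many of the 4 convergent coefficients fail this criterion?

3

Each convergent coefficient versus the relevant comparison correlations:
WM (methods 1·2): 0.43 vs {0.23, 0.34, 0.46, 0.43, 0.21, 0.18} → fail.
IT (methods 1·2): 0.35 vs {0.23, 0.34, 0.12, 0.34, 0.23, 0.46} → fail.
AA (methods 1·2): 0.48 vs {0.46, 0.43, 0.12, 0.34, 0.32, 0.34} → pass.
Dep (methods 1·2): 0.40 vs {0.21, 0.18, 0.23, 0.46, 0.32, 0.34} → fail.
3 of 4 fail.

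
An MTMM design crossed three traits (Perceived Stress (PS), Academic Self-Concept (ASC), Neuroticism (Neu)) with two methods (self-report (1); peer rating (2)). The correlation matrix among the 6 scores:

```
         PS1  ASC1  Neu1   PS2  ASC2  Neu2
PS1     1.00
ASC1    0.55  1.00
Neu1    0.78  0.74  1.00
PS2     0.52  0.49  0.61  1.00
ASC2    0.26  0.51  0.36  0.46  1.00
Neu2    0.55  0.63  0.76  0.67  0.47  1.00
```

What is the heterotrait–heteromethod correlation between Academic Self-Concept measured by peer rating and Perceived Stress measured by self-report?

0.26

Different traits and methods: r(ASC2, PS1) = 0.26.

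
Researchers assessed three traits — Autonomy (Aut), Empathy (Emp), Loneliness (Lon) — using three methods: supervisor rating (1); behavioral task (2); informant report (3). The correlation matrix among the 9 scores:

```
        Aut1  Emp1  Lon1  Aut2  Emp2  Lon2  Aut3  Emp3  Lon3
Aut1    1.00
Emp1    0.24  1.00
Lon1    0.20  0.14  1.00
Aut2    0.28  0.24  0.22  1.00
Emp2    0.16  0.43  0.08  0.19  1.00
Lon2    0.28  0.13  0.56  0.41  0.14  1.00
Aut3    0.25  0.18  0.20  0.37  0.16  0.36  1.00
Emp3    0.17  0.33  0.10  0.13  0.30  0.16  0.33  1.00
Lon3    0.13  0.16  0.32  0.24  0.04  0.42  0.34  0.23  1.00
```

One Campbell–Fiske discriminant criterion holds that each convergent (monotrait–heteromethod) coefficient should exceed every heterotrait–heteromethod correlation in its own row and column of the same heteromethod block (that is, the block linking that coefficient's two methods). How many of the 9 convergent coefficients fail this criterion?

1

Each convergent coefficient versus the relevant comparison correlations:
Aut (methods 1·2): 0.28 vs {0.16, 0.24, 0.28, 0.22} → fail.
Aut (methods 1·3): 0.25 vs {0.17, 0.18, 0.13, 0.20} → pass.
Aut (methods 2·3): 0.37 vs {0.13, 0.16, 0.24, 0.36} → pass.
Emp (methods 1·2): 0.43 vs {0.24, 0.16, 0.13, 0.08} → pass.
Emp (methods 1·3): 0.33 vs {0.18, 0.17, 0.16, 0.10} → pass.
Emp (methods 2·3): 0.30 vs {0.16, 0.13, 0.04, 0.16} → pass.
Lon (methods 1·2): 0.56 vs {0.22, 0.28, 0.08, 0.13} → pass.
Lon (methods 1·3): 0.32 vs {0.20, 0.13, 0.10, 0.16} → pass.
Lon (methods 2·3): 0.42 vs {0.36, 0.24, 0.16, 0.04} → pass.
1 of 9 fail.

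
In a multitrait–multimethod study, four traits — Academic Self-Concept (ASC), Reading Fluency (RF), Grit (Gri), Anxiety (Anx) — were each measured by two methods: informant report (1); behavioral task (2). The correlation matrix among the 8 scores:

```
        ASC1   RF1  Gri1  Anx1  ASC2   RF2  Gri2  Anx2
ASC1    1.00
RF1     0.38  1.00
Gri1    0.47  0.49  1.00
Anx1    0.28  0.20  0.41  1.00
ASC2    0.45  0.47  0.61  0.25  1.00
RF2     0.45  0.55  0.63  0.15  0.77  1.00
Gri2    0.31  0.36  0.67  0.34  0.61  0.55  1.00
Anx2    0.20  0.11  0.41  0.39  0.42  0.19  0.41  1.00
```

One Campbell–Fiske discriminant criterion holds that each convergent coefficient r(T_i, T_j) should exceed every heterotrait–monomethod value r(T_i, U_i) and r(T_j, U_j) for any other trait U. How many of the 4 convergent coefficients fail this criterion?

Convergent coefficients and their comparison sets:
ASC (methods 1·2): 0.45 vs {0.38, 0.77, 0.47, 0.61, 0.28, 0.42} → fail.
RF (methods 1·2): 0.55 vs {0.38, 0.77, 0.49, 0.55, 0.20, 0.19} → fail.
Gri (methods 1·2): 0.67 vs {0.47, 0.61, 0.49, 0.55, 0.41, 0.41} → pass.
Anx (methods 1·2): 0.39 vs {0.28, 0.42, 0.20, 0.19, 0.41, 0.41} → fail.
3 of 4 fail.

3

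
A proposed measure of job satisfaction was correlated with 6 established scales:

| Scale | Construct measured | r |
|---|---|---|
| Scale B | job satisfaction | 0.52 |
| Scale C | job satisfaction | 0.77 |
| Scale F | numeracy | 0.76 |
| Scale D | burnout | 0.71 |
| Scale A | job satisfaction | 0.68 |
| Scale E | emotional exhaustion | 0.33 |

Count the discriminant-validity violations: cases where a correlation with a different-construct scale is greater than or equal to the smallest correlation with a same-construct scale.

Convergent (same construct = job satisfaction): Scale B, Scale C, Scale A.
Smallest convergent = 0.52. Discriminant values: 0.76, 0.71, 0.33; count ≥ 0.52 → 2.

2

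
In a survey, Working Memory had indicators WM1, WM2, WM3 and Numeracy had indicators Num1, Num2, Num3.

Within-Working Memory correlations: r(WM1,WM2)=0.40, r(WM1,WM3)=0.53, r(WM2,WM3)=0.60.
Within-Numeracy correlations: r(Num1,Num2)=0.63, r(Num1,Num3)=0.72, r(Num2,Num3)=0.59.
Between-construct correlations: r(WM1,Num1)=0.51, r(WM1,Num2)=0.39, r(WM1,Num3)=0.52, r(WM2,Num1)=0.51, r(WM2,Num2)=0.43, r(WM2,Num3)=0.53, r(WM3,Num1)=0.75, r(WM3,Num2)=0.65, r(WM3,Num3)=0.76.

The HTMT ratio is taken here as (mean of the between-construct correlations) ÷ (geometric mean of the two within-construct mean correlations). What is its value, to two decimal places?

0.98

Between-construct mean = 5.05/9 = 0.5611.
Mean within-WM = 1.53/3 = 0.5100; mean within-Num = 1.94/3 = 0.6467.
Geometric mean = √(0.5100 × 0.6467) = 0.5743.
HTMT = 0.5611 / 0.5743 = 0.98.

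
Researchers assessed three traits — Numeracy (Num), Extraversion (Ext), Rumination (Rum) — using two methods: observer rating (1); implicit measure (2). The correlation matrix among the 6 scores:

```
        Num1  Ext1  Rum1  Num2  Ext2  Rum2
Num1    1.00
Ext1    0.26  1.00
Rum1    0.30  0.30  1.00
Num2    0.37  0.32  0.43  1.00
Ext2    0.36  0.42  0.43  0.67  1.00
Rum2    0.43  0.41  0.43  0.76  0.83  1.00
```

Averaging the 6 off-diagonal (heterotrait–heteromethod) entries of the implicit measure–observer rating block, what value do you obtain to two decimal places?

HTHM values (method 2 × method 1): 0.32, 0.43, 0.36, 0.43, 0.43, 0.41; mean = 2.38/6 = 0.40.

0.40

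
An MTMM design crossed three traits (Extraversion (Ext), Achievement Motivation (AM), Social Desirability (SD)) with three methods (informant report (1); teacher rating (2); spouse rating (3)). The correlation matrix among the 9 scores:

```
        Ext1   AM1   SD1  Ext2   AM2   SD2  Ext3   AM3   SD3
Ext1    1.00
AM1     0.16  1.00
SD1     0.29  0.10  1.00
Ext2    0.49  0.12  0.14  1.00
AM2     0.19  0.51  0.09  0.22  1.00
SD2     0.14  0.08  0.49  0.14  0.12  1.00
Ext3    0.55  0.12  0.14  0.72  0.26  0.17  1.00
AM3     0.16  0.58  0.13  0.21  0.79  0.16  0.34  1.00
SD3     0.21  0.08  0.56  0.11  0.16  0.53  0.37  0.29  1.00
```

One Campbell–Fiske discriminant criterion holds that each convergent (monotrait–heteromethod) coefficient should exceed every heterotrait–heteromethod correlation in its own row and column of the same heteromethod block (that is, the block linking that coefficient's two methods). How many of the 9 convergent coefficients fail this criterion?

0

Convergent coefficients and their comparison sets:
Ext (methods 1·2): 0.49 vs {0.19, 0.12, 0.14, 0.14} → pass.
Ext (methods 1·3): 0.55 vs {0.16, 0.12, 0.21, 0.14} → pass.
Ext (methods 2·3): 0.72 vs {0.21, 0.26, 0.11, 0.17} → pass.
AM (methods 1·2): 0.51 vs {0.12, 0.19, 0.08, 0.09} → pass.
AM (methods 1·3): 0.58 vs {0.12, 0.16, 0.08, 0.13} → pass.
AM (methods 2·3): 0.79 vs {0.26, 0.21, 0.16, 0.16} → pass.
SD (methods 1·2): 0.49 vs {0.14, 0.14, 0.09, 0.08} → pass.
SD (methods 1·3): 0.56 vs {0.14, 0.21, 0.13, 0.08} → pass.
SD (methods 2·3): 0.53 vs {0.17, 0.11, 0.16, 0.16} → pass.
0 of 9 fail.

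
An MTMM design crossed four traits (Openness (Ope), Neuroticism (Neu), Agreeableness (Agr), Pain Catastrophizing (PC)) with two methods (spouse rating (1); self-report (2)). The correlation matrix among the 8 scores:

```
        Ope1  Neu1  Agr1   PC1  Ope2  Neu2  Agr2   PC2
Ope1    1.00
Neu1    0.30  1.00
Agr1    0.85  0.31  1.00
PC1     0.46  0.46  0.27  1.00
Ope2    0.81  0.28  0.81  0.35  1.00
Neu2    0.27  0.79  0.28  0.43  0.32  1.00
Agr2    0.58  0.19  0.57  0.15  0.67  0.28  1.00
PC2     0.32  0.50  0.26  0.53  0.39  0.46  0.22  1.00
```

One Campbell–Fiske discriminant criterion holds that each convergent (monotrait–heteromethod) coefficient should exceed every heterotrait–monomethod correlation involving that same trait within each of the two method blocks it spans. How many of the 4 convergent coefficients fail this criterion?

2

Checking each validity diagonal entry against its comparison values:
Ope (methods 1·2): 0.81 vs {0.30, 0.32, 0.85, 0.67, 0.46, 0.39} → fail.
Neu (methods 1·2): 0.79 vs {0.30, 0.32, 0.31, 0.28, 0.46, 0.46} → pass.
Agr (methods 1·2): 0.57 vs {0.85, 0.67, 0.31, 0.28, 0.27, 0.22} → fail.
PC (methods 1·2): 0.53 vs {0.46, 0.39, 0.46, 0.46, 0.27, 0.22} → pass.
2 of 4 fail.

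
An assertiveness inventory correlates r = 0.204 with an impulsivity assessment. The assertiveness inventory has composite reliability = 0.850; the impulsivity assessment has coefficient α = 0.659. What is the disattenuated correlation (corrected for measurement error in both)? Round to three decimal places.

r_true = r_obs / √(r_xx · r_yy) = 0.204 / √(0.850 × 0.659) = 0.204 / √0.560150 = 0.204 / 0.7484 ≈ 0.273.

0.273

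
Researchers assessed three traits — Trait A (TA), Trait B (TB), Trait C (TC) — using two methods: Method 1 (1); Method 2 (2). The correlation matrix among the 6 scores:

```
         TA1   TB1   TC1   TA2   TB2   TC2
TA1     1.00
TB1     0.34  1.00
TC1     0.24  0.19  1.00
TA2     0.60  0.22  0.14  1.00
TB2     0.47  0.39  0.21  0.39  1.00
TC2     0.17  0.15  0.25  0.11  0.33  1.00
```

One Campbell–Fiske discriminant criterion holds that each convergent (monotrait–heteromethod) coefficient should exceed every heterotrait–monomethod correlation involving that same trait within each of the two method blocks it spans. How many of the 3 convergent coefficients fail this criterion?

2

Each convergent coefficient versus the relevant comparison correlations:
TA (methods 1·2): 0.60 vs {0.34, 0.39, 0.24, 0.11} → pass.
TB (methods 1·2): 0.39 vs {0.34, 0.39, 0.19, 0.33} → fail.
TC (methods 1·2): 0.25 vs {0.24, 0.11, 0.19, 0.33} → fail.
2 of 3 fail.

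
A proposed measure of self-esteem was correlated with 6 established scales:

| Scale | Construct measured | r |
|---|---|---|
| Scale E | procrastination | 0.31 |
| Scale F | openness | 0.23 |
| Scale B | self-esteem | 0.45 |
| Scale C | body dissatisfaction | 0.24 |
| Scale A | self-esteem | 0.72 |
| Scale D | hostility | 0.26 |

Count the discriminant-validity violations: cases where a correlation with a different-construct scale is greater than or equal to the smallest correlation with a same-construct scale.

Convergent (same construct = self-esteem): Scale B, Scale A.
Smallest convergent = 0.45. Discriminant values: 0.31, 0.23, 0.24, 0.26; count ≥ 0.45 → 0.

0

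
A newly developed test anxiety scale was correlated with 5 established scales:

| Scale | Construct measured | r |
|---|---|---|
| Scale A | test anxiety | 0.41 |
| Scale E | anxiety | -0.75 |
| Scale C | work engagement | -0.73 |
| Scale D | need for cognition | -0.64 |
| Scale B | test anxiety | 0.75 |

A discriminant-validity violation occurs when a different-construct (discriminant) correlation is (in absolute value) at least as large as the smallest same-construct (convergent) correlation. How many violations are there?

Convergent (same construct = test anxiety): Scale A, Scale B.
Smallest convergent = 0.41. Discriminant |r|: 0.75, 0.73, 0.64; count ≥ 0.41 → 3.

3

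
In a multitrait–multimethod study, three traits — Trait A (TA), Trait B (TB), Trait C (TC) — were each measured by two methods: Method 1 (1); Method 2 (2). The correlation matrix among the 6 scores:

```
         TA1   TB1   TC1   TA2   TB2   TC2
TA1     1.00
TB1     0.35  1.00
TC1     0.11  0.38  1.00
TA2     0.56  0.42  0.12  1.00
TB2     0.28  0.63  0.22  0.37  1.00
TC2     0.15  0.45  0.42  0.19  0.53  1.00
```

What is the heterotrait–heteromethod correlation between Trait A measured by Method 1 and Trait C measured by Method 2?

Different traits and methods: r(TA1, TC2) = 0.15.

0.15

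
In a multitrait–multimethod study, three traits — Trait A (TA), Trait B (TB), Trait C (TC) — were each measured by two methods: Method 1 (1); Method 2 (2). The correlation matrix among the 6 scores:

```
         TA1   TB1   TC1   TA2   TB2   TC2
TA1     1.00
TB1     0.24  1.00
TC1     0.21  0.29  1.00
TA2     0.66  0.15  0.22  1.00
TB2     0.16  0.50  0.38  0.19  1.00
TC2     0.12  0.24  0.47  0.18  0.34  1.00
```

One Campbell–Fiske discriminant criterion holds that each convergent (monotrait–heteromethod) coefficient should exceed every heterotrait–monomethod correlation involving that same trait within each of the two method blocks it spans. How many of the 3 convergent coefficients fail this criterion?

Each convergent coefficient versus the relevant comparison correlations:
TA (methods 1·2): 0.66 vs {0.24, 0.19, 0.21, 0.18} → pass.
TB (methods 1·2): 0.50 vs {0.24, 0.19, 0.29, 0.34} → pass.
TC (methods 1·2): 0.47 vs {0.21, 0.18, 0.29, 0.34} → pass.
0 of 3 fail.

0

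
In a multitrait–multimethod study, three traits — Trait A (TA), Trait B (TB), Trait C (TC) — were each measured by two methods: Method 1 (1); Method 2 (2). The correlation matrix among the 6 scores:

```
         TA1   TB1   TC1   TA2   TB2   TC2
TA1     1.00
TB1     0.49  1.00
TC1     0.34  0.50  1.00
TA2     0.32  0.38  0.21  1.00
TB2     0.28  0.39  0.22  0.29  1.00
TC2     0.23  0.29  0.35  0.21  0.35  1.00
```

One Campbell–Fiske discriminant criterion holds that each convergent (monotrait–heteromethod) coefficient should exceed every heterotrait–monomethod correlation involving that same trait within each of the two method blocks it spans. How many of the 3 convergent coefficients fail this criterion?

3

Each convergent coefficient versus the relevant comparison correlations:
TA (methods 1·2): 0.32 vs {0.49, 0.29, 0.34, 0.21} → fail.
TB (methods 1·2): 0.39 vs {0.49, 0.29, 0.50, 0.35} → fail.
TC (methods 1·2): 0.35 vs {0.34, 0.21, 0.50, 0.35} → fail.
3 of 3 fail.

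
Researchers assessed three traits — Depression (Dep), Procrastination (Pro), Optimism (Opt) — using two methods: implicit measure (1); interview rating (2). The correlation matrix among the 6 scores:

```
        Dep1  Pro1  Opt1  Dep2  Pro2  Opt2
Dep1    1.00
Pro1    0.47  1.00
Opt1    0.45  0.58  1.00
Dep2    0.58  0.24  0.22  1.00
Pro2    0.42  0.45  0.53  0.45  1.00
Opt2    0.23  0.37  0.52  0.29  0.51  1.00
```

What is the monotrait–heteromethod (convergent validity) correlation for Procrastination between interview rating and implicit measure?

0.45

Same trait (Pro), different methods: r(Pro2, Pro1) = 0.45.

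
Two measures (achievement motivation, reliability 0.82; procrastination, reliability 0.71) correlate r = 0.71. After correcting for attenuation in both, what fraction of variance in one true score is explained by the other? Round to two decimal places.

0.87

Disattenuated r = 0.71 / √(0.82 × 0.71) = 0.71 / 0.7630 = 0.9305.
Shared true-score variance = 0.9305² = 0.8658 ≈ 0.87.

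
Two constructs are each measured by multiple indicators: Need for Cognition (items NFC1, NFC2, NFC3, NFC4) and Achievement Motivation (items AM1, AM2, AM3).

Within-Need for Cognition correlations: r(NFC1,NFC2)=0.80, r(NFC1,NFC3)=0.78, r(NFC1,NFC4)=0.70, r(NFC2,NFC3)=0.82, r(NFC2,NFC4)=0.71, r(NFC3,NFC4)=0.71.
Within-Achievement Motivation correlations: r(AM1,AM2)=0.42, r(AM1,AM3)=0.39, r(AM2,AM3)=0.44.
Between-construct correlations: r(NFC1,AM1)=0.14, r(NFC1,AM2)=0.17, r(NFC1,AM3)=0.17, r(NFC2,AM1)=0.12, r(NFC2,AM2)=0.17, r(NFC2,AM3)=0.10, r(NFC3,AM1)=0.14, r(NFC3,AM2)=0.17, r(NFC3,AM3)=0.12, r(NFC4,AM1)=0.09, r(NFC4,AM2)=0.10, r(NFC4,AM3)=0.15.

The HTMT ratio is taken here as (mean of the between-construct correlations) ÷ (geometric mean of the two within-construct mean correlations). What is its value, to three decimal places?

Mean heterotrait r = 1.64/12 = 0.1367.
Mean within-NFC = 4.52/6 = 0.7533; mean within-AM = 1.25/3 = 0.4167.
Geometric mean = √(0.7533 × 0.4167) = 0.5603.
HTMT = 0.1367 / 0.5603 = 0.244.

0.244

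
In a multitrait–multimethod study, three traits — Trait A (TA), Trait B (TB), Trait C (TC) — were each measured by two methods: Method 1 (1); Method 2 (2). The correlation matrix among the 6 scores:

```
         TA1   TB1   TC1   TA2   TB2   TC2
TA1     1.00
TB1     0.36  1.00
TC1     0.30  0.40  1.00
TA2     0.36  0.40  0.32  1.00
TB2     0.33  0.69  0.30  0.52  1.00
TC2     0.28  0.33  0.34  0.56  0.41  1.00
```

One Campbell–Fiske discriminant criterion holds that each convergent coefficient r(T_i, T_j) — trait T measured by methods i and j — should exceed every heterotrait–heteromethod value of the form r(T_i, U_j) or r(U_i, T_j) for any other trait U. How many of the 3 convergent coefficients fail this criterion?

Checking each validity diagonal entry against its comparison values:
TA (methods 1·2): 0.36 vs {0.33, 0.40, 0.28, 0.32} → fail.
TB (methods 1·2): 0.69 vs {0.40, 0.33, 0.33, 0.30} → pass.
TC (methods 1·2): 0.34 vs {0.32, 0.28, 0.30, 0.33} → pass.
1 of 3 fail.

1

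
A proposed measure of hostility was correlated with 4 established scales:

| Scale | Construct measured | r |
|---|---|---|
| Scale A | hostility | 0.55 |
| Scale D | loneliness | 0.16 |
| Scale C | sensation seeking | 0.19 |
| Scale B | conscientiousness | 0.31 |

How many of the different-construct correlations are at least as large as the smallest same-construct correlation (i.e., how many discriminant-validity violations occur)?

Convergent (same construct = hostility): Scale A.
Smallest convergent = 0.55. Discriminant values: 0.16, 0.19, 0.31; count ≥ 0.55 → 0.

0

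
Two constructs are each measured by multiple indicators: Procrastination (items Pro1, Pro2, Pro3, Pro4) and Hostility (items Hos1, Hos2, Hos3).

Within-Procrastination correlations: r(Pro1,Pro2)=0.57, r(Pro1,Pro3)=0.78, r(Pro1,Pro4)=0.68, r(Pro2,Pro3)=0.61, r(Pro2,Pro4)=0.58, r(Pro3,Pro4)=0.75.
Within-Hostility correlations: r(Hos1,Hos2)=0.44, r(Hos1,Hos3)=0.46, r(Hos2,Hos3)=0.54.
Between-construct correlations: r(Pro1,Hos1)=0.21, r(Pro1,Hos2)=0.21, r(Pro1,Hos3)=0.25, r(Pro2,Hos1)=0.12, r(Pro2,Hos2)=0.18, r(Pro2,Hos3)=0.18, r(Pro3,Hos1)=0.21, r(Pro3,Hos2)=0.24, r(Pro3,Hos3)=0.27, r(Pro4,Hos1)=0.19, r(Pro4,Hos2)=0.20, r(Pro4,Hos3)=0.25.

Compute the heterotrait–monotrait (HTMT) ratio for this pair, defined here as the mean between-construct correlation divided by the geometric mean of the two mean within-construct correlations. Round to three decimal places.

0.371

Mean between = 2.51/12 = 0.2092.
Mean within-Pro = 3.97/6 = 0.6617; mean within-Hos = 1.44/3 = 0.4800.
Geometric mean = √(0.6617 × 0.4800) = 0.5636.
HTMT = 0.2092 / 0.5636 = 0.371.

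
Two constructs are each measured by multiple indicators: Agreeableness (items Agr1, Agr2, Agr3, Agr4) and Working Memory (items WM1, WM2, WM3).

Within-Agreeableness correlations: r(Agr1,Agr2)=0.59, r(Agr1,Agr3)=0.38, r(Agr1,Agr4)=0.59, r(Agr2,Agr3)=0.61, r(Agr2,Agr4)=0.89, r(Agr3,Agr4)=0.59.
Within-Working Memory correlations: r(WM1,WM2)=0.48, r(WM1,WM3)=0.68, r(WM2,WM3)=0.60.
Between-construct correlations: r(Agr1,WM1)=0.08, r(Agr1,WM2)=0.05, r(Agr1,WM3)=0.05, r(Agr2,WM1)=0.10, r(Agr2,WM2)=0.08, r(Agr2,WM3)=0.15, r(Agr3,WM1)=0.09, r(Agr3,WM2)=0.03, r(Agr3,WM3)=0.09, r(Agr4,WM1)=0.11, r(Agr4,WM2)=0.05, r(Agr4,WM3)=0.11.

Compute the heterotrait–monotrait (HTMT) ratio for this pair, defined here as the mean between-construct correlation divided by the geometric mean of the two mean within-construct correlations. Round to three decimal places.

0.138

Between-construct mean = 0.99/12 = 0.0825.
Mean within-Agr = 3.65/6 = 0.6083; mean within-WM = 1.76/3 = 0.5867.
Geometric mean = √(0.6083 × 0.5867) = 0.5974.
HTMT = 0.0825 / 0.5974 = 0.138.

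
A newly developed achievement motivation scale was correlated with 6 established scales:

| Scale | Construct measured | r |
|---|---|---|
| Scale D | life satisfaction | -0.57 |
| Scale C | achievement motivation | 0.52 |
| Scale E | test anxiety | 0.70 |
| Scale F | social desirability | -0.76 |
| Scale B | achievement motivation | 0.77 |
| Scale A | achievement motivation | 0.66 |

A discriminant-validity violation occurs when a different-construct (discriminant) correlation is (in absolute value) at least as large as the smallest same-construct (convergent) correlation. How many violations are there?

3

Convergent (same construct = achievement motivation): Scale C, Scale B, Scale A.
Smallest convergent = 0.52. Discriminant |r|: 0.57, 0.70, 0.76; count ≥ 0.52 → 3.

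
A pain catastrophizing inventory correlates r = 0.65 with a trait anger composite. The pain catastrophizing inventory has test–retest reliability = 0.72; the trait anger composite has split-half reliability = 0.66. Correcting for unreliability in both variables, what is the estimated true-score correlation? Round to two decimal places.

r_true = r_obs / √(r_xx · r_yy) = 0.65 / √(0.72 × 0.66) = 0.65 / √0.4752 = 0.65 / 0.6893 ≈ 0.94.

0.94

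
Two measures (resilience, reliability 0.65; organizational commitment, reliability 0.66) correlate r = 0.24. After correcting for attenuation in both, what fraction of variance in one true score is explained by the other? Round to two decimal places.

0.13

Disattenuated r = 0.24 / √(0.65 × 0.66) = 0.24 / 0.6550 = 0.3664.
Shared true-score variance = 0.3664² = 0.1342 ≈ 0.13.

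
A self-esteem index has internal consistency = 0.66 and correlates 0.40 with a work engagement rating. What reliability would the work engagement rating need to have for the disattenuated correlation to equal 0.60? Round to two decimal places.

r_true = r_obs / √(r_xx · r_yy) ⇒ 0.60 = 0.40 / √(0.66 · r_yy).
√(0.66 · r_yy) = 0.40 / 0.60 = 0.6667; 0.66 · r_yy = 0.4445; r_yy = 0.4445 / 0.66 ≈ 0.67.

0.67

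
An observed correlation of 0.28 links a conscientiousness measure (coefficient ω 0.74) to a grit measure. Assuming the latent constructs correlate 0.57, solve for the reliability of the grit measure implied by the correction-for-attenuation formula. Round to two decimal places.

r_true = r_obs / √(r_xx · r_yy) ⇒ 0.57 = 0.28 / √(0.74 · r_yy).
√(0.74 · r_yy) = 0.28 / 0.57 = 0.4912; 0.74 · r_yy = 0.2413; r_yy = 0.2413 / 0.74 ≈ 0.33.

0.33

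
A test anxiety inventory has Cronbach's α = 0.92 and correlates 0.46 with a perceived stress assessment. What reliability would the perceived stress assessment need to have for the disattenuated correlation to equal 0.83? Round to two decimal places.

r_true = r_obs / √(r_xx · r_yy) ⇒ 0.83 = 0.46 / √(0.92 · r_yy).
√(0.92 · r_yy) = 0.46 / 0.83 = 0.5542; 0.92 · r_yy = 0.3071; r_yy = 0.3071 / 0.92 ≈ 0.33.

0.33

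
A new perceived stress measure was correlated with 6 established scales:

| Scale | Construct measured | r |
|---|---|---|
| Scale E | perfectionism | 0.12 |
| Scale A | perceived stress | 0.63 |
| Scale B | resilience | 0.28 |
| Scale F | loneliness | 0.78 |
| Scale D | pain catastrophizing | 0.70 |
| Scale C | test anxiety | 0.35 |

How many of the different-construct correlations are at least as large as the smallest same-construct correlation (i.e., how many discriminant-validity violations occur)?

2

Convergent (same construct = perceived stress): Scale A.
Smallest convergent = 0.63. Discriminant values: 0.12, 0.28, 0.78, 0.70, 0.35; count ≥ 0.63 → 2.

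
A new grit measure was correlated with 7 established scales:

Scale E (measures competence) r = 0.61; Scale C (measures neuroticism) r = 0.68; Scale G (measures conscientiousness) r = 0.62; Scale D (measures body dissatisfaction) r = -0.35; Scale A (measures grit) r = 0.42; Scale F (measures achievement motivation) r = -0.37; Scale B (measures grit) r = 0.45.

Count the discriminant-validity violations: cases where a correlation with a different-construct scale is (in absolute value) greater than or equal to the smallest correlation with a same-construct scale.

Convergent (same construct = grit): Scale A, Scale B.
Smallest convergent = 0.42. Discriminant |r|: 0.61, 0.68, 0.62, 0.35, 0.37; count ≥ 0.42 → 3.

3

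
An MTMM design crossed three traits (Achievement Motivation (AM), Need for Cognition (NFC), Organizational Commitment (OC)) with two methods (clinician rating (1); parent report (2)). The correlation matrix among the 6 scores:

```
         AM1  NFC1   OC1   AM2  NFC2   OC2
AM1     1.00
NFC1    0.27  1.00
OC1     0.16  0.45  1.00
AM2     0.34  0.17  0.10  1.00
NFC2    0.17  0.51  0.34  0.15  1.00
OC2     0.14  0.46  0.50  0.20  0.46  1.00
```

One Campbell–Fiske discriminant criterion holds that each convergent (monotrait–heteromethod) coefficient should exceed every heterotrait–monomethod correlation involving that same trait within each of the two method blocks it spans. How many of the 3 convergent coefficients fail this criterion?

0

Each convergent coefficient versus the relevant comparison correlations:
AM (methods 1·2): 0.34 vs {0.27, 0.15, 0.16, 0.20} → pass.
NFC (methods 1·2): 0.51 vs {0.27, 0.15, 0.45, 0.46} → pass.
OC (methods 1·2): 0.50 vs {0.16, 0.20, 0.45, 0.46} → pass.
0 of 3 fail.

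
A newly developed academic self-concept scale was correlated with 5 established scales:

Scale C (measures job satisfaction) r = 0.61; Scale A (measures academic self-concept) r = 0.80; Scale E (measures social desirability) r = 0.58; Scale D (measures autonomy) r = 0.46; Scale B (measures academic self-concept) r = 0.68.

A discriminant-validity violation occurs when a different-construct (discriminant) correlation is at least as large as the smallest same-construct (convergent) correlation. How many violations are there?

Convergent (same construct = academic self-concept): Scale A, Scale B.
Smallest convergent = 0.68. Discriminant values: 0.61, 0.58, 0.46; count ≥ 0.68 → 0.

0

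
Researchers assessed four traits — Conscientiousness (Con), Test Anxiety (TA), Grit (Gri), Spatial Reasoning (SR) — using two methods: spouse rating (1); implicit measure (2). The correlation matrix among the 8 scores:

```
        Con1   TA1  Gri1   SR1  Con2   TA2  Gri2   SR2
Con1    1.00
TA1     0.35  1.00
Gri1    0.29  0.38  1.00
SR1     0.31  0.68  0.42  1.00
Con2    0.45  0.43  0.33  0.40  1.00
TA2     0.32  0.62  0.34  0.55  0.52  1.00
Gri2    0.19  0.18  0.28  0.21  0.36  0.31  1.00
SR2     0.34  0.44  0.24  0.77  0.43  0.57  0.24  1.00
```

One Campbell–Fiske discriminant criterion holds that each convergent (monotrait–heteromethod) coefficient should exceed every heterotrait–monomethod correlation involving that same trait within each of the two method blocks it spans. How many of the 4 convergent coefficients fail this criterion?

3

Checking each validity diagonal entry against its comparison values:
Con (methods 1·2): 0.45 vs {0.35, 0.52, 0.29, 0.36, 0.31, 0.43} → fail.
TA (methods 1·2): 0.62 vs {0.35, 0.52, 0.38, 0.31, 0.68, 0.57} → fail.
Gri (methods 1·2): 0.28 vs {0.29, 0.36, 0.38, 0.31, 0.42, 0.24} → fail.
SR (methods 1·2): 0.77 vs {0.31, 0.43, 0.68, 0.57, 0.42, 0.24} → pass.
3 of 4 fail.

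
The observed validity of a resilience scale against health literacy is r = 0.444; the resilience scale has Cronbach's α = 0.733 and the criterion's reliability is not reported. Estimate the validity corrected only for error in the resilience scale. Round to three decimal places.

Single correction: r_c = r_obs / √r_xx = 0.444 / √0.733 = 0.444 / 0.8562 ≈ 0.519.

0.519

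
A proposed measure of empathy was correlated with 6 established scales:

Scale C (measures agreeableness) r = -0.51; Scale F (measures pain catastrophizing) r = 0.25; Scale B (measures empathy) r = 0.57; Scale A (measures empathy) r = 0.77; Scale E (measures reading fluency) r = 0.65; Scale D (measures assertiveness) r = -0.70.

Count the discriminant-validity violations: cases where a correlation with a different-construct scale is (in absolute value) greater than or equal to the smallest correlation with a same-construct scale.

Convergent (same construct = empathy): Scale B, Scale A.
Smallest convergent = 0.57. Discriminant |r|: 0.51, 0.25, 0.65, 0.70; count ≥ 0.57 → 2.

2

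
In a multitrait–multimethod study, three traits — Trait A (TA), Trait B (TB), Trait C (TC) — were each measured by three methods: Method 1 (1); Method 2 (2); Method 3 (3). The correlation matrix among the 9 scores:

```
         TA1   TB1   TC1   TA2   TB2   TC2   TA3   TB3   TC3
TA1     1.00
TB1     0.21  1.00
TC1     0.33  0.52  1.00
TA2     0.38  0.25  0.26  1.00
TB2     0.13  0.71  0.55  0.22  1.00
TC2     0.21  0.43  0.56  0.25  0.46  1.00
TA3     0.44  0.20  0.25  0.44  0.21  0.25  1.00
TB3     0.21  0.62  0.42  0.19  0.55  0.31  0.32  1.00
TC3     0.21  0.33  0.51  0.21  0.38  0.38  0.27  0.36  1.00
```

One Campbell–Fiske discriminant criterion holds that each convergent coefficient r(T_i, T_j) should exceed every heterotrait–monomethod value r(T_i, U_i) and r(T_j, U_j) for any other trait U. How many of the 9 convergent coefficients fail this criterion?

2

Each convergent coefficient versus the relevant comparison correlations:
TA (methods 1·2): 0.38 vs {0.21, 0.22, 0.33, 0.25} → pass.
TA (methods 1·3): 0.44 vs {0.21, 0.32, 0.33, 0.27} → pass.
TA (methods 2·3): 0.44 vs {0.22, 0.32, 0.25, 0.27} → pass.
TB (methods 1·2): 0.71 vs {0.21, 0.22, 0.52, 0.46} → pass.
TB (methods 1·3): 0.62 vs {0.21, 0.32, 0.52, 0.36} → pass.
TB (methods 2·3): 0.55 vs {0.22, 0.32, 0.46, 0.36} → pass.
TC (methods 1·2): 0.56 vs {0.33, 0.25, 0.52, 0.46} → pass.
TC (methods 1·3): 0.51 vs {0.33, 0.27, 0.52, 0.36} → fail.
TC (methods 2·3): 0.38 vs {0.25, 0.27, 0.46, 0.36} → fail.
2 of 9 fail.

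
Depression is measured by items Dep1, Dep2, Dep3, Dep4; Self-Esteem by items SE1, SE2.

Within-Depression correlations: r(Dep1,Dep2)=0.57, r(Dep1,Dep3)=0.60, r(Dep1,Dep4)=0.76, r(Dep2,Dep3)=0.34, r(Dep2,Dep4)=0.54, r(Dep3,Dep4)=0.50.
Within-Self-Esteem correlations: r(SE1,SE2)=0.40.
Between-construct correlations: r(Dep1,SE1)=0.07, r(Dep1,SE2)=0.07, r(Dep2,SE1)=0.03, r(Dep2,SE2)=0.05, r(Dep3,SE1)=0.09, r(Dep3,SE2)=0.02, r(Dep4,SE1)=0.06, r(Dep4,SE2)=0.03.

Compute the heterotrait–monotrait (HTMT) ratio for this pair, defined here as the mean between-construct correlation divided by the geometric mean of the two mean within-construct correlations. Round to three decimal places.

Mean heterotrait r = 0.42/8 = 0.0525.
Mean within-Dep = 3.31/6 = 0.5517; mean within-SE = 0.40/1 = 0.4000.
Geometric mean = √(0.5517 × 0.4000) = 0.4698.
HTMT = 0.0525 / 0.4698 = 0.112.

0.112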